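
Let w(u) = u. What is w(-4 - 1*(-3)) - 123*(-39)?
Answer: 4796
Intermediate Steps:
w(-4 - 1*(-3)) - 123*(-39) = (-4 - 1*(-3)) - 123*(-39) = (-4 + 3) + 4797 = -1 + 4797 = 4796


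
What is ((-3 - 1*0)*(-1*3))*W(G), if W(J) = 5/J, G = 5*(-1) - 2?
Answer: -45/7 ≈ -6.4286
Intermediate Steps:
G = -7 (G = -5 - 2 = -7)
((-3 - 1*0)*(-1*3))*W(G) = ((-3 - 1*0)*(-1*3))*(5/(-7)) = ((-3 + 0)*(-3))*(5*(-⅐)) = -3*(-3)*(-5/7) = 9*(-5/7) = -45/7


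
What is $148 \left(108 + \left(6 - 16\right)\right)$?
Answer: $14504$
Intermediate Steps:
$148 \left(108 + \left(6 - 16\right)\right) = 148 \left(108 - 10\right) = 148 \cdot 98 = 14504$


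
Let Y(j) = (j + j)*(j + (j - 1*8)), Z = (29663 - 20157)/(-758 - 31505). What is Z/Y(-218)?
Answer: -679/446114328 ≈ -1.5220e-6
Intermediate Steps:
Z = -1358/4609 (Z = 9506/(-32263) = 9506*(-1/32263) = -1358/4609 ≈ -0.29464)
Y(j) = 2*j*(-8 + 2*j) (Y(j) = (2*j)*(j + (j - 8)) = (2*j)*(j + (-8 + j)) = (2*j)*(-8 + 2*j) = 2*j*(-8 + 2*j))
Z/Y(-218) = -1358*(-1/(872*(-4 - 218)))/4609 = -1358/(4609*(4*(-218)*(-222))) = -1358/4609/193584 = -1358/4609*1/193584 = -679/446114328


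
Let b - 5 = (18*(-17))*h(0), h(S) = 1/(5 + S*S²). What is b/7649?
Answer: -281/38245 ≈ -0.0073474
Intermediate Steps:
h(S) = 1/(5 + S³)
b = -281/5 (b = 5 + (18*(-17))/(5 + 0³) = 5 - 306/(5 + 0) = 5 - 306/5 = -281/5 ≈ -56.200)
b/7649 = -281/5/7649 = -281/5*1/7649 = -281/38245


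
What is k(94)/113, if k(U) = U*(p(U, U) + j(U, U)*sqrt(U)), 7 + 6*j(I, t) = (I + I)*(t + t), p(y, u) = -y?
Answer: -8836/113 + 553613*sqrt(94)/113 ≈ 47422.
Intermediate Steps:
j(I, t) = -7/6 + 2*I*t/3 (j(I, t) = -7/6 + ((I + I)*(t + t))/6 = -7/6 + ((2*I)*(2*t))/6 = -7/6 + (4*I*t)/6 = -7/6 + 2*I*t/3)
k(U) = U*(-U + sqrt(U)*(-7/6 + 2*U**2/3)) (k(U) = U*(-U + (-7/6 + 2*U*U/3)*sqrt(U)) = U*(-U + (-7/6 + 2*U**2/3)*sqrt(U)) = U*(-U + sqrt(U)*(-7/6 + 2*U**2/3)))
k(94)/113 = (-1*94**2 + 94**(3/2)*(-7 + 4*94**2)/6)/113 = (-1*8836 + (94*sqrt(94))*(-7 + 4*8836)/6)*(1/113) = (-8836 + (94*sqrt(94))*(-7 + 35344)/6)*(1/113) = (-8836 + (1/6)*(94*sqrt(94))*35337)*(1/113) = (-8836 + 553613*sqrt(94))*(1/113) = -8836/113 + 553613*sqrt(94)/113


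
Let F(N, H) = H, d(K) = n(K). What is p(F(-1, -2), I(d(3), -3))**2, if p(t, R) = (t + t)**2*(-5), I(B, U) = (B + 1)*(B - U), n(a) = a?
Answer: 6400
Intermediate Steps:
d(K) = K
I(B, U) = (1 + B)*(B - U)
p(t, R) = -20*t**2 (p(t, R) = (2*t)**2*(-5) = (4*t**2)*(-5) = -20*t**2)
p(F(-1, -2), I(d(3), -3))**2 = (-20*(-2)**2)**2 = (-20*4)**2 = (-80)**2 = 6400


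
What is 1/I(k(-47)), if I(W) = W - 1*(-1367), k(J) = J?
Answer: 1/1320 ≈ 0.00075758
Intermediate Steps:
I(W) = 1367 + W (I(W) = W + 1367 = 1367 + W)
1/I(k(-47)) = 1/(1367 - 47) = 1/1320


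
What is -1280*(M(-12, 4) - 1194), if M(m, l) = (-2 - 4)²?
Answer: 1482240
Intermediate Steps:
M(m, l) = 36 (M(m, l) = (-6)² = 36)
-1280*(M(-12, 4) - 1194) = -1280*(36 - 1194) = -1280*(-1158) = 1482240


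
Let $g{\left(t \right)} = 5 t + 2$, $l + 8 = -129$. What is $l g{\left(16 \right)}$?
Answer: $-11234$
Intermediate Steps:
$l = -137$ ($l = -8 - 129 = -137$)
$g{\left(t \right)} = 2 + 5 t$
$l g{\left(16 \right)} = - 137 \left(2 + 5 \cdot 16\right) = - 137 \left(2 + 80\right) = \left(-137\right) 82 = -11234$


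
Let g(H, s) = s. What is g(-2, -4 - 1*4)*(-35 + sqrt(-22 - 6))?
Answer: 280 - 16*I*sqrt(7) ≈ 280.0 - 42.332*I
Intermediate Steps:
g(-2, -4 - 1*4)*(-35 + sqrt(-22 - 6)) = (-4 - 1*4)*(-35 + sqrt(-22 - 6)) = (-4 - 4)*(-35 + sqrt(-28)) = -8*(-35 + 2*I*sqrt(7)) = 280 - 16*I*sqrt(7)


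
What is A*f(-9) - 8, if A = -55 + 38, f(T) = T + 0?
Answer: 145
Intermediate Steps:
f(T) = T
A = -17
A*f(-9) - 8 = -17*(-9) - 8 = 153 - 8 = 145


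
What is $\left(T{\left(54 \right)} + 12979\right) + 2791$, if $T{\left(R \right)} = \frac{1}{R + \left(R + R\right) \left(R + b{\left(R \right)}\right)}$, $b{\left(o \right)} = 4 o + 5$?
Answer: $\frac{469220581}{29754} \approx 15770.0$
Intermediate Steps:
$b{\left(o \right)} = 5 + 4 o$
$T{\left(R \right)} = \frac{1}{R + 2 R \left(5 + 5 R\right)}$ ($T{\left(R \right)} = \frac{1}{R + \left(R + R\right) \left(R + \left(5 + 4 R\right)\right)} = \frac{1}{R + 2 R \left(5 + 5 R\right)}$)
$\left(T{\left(54 \right)} + 12979\right) + 2791 = \left(\frac{1}{54 \left(11 + 10 \cdot 54\right)} + 12979\right) + 2791 = \left(\frac{1}{54 \left(11 + 540\right)} + 12979\right) + 2791 = \left(\frac{1}{54 \cdot 551} + 12979\right) + 2791 = \left(\frac{1}{54} \cdot \frac{1}{551} + 12979\right) + 2791 = \left(\frac{1}{29754} + 12979\right) + 2791 = \frac{386177167}{29754} + 2791 = \frac{469220581}{29754}$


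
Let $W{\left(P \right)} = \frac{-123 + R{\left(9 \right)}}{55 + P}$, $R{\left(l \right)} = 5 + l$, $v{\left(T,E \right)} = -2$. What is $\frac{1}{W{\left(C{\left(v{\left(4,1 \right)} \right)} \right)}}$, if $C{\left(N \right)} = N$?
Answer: $- \frac{53}{109} \approx -0.48624$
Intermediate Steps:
$W{\left(P \right)} = - \frac{109}{55 + P}$ ($W{\left(P \right)} = \frac{-123 + \left(5 + 9\right)}{55 + P} = \frac{-123 + 14}{55 + P} = - \frac{109}{55 + P}$)
$\frac{1}{W{\left(C{\left(v{\left(4,1 \right)} \right)} \right)}} = \frac{1}{\left(-109\right) \frac{1}{55 - 2}} = \frac{1}{\left(-109\right) \frac{1}{53}} = \frac{1}{- \frac{109}{53}} = - \frac{53}{109}$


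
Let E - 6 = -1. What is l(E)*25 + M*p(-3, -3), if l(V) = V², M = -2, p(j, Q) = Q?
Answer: 631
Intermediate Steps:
E = 5 (E = 6 - 1 = 5)
l(E)*25 + M*p(-3, -3) = 5²*25 - 2*(-3) = 25*25 + 6 = 625 + 6 = 631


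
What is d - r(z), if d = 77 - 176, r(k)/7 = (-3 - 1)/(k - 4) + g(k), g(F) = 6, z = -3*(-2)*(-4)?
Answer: -142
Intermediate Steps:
z = -24 (z = 6*(-4) = -24)
r(k) = 42 - 28/(-4 + k) (r(k) = 7*((-3 - 1)/(k - 4) + 6) = 7*(-4/(-4 + k) + 6) = 7*(6 - 4/(-4 + k)) = 42 - 28/(-4 + k))
d = -99
d - r(z) = -99 - 14*(-14 + 3*(-24))/(-4 - 24) = -99 - 14*(-14 - 72)/(-28) = -99 - 14*(-1)*(-86)/28 = -99 - 1*43 = -99 - 43 = -142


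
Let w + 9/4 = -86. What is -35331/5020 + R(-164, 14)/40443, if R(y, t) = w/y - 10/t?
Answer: -1640368609979/233071391280 ≈ -7.0381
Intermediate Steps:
w = -353/4 (w = -9/4 - 86 = -353/4 ≈ -88.250)
R(y, t) = -10/t - 353/(4*y) (R(y, t) = -353/(4*y) - 10/t = -10/t - 353/(4*y))
-35331/5020 + R(-164, 14)/40443 = -35331/5020 + (-10/14 - 353/4/(-164))/40443 = -35331*1/5020 + (-10*1/14 - 353/4*(-1/164))*(1/40443) = -35331/5020 + (-5/7 + 353/656)*(1/40443) = -35331/5020 - 809/4592*1/40443 = -35331/5020 - 809/185714256 = -1640368609979/233071391280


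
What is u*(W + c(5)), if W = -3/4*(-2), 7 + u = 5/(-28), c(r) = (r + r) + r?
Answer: -6633/56 ≈ -118.45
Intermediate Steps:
c(r) = 3*r (c(r) = 2*r + r = 3*r)
u = -201/28 (u = -7 + 5/(-28) = -7 + 5*(-1/28) = -7 - 5/28 = -201/28 ≈ -7.1786)
W = 3/2 (W = -3*¼*(-2) = -¾*(-2) = 3/2 ≈ 1.5000)
u*(W + c(5)) = -201*(3/2 + 3*5)/28 = -201*(3/2 + 15)/28 = -201/28*33/2 = -6633/56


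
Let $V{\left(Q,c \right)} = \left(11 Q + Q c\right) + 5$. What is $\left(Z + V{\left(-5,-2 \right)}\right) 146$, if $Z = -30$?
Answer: $-10220$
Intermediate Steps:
$V{\left(Q,c \right)} = 5 + 11 Q + Q c$
$\left(Z + V{\left(-5,-2 \right)}\right) 146 = \left(-30 + \left(5 + 11 \left(-5\right) - -10\right)\right) 146 = \left(-30 + \left(5 - 55 + 10\right)\right) 146 = \left(-30 - 40\right) 146 = \left(-70\right) 146 = -10220$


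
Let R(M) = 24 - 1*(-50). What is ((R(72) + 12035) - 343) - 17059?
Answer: -5293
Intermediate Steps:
R(M) = 74 (R(M) = 24 + 50 = 74)
((R(72) + 12035) - 343) - 17059 = ((74 + 12035) - 343) - 17059 = (12109 - 343) - 17059 = 11766 - 17059 = -5293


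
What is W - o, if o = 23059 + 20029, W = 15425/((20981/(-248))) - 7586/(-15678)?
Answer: -7116593631859/164470059 ≈ -43270.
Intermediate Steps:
W = -29907729667/164470059 (W = 15425/((20981*(-1/248))) - 7586*(-1/15678) = 15425/(-20981/248) + 3793/7839 = 15425*(-248/20981) + 3793/7839 = -3825400/20981 + 3793/7839 = -29907729667/164470059 ≈ -181.84)
o = 43088
W - o = -29907729667/164470059 - 1*43088 = -29907729667/164470059 - 43088 = -7116593631859/164470059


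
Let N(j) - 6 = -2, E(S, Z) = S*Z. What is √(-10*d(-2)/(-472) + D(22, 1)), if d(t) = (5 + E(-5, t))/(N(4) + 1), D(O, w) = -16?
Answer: I*√221899/118 ≈ 3.992*I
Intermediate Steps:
N(j) = 4 (N(j) = 6 - 2 = 4)
d(t) = 1 - t (d(t) = (5 - 5*t)/(4 + 1) = (5 - 5*t)/5 = (5 - 5*t)*(⅕) = 1 - t)
√(-10*d(-2)/(-472) + D(22, 1)) = √(-10*(1 - 1*(-2))/(-472) - 16) = √(-10*(1 + 2)*(-1/472) - 16) = √(-10*3*(-1/472) - 16) = √(-30*(-1/472) - 16) = √(15/236 - 16) = √(-3761/236) = I*√221899/118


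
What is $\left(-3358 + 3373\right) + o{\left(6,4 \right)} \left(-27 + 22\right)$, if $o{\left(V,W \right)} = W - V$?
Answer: $25$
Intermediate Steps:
$\left(-3358 + 3373\right) + o{\left(6,4 \right)} \left(-27 + 22\right) = \left(-3358 + 3373\right) + \left(4 - 6\right) \left(-27 + 22\right) = 15 + \left(4 - 6\right) \left(-5\right) = 15 - -10 = 15 + 10 = 25$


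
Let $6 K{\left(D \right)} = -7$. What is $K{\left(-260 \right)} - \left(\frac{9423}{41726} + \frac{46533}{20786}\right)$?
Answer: $- \frac{4724057767}{1300974954} \approx -3.6312$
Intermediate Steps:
$K{\left(D \right)} = - \frac{7}{6}$ ($K{\left(D \right)} = \frac{1}{6} \left(-7\right) = - \frac{7}{6}$)
$K{\left(-260 \right)} - \left(\frac{9423}{41726} + \frac{46533}{20786}\right) = - \frac{7}{6} - \left(\frac{9423}{41726} + \frac{46533}{20786}\right) = - \frac{7}{6} - \frac{534375609}{216829159} = - \frac{4724057767}{1300974954}$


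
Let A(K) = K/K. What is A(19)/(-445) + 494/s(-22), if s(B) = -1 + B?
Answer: -219853/10235 ≈ -21.480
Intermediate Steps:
A(K) = 1
A(19)/(-445) + 494/s(-22) = 1/(-445) + 494/(-1 - 22) = 1*(-1/445) + 494/(-23) = -1/445 + 494*(-1/23) = -1/445 - 494/23 = -219853/10235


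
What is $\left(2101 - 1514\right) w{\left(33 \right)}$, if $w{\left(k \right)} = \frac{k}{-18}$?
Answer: $- \frac{6457}{6} \approx -1076.2$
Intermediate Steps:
$w{\left(k \right)} = - \frac{k}{18}$ ($w{\left(k \right)} = k \left(- \frac{1}{18}\right) = - \frac{k}{18}$)
$\left(2101 - 1514\right) w{\left(33 \right)} = \left(2101 - 1514\right) \left(\left(- \frac{1}{18}\right) 33\right) = \left(2101 - 1514\right) \left(- \frac{11}{6}\right) = 587 \left(- \frac{11}{6}\right) = - \frac{6457}{6}$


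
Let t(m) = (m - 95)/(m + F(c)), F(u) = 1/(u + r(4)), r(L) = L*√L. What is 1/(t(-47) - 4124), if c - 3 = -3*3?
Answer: -93/383248 ≈ -0.00024266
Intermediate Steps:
r(L) = L^(3/2)
c = -6 (c = 3 - 3*3 = 3 - 9 = -6)
F(u) = 1/(8 + u) (F(u) = 1/(u + 4^(3/2)) = 1/(u + 8) = 1/(8 + u))
t(m) = (-95 + m)/(½ + m) (t(m) = (m - 95)/(m + 1/(8 - 6)) = (-95 + m)/(m + 1/2) = (-95 + m)/(m + ½) = (-95 + m)/(½ + m))
1/(t(-47) - 4124) = 1/(2*(-95 - 47)/(1 + 2*(-47)) - 4124) = 1/(2*(-142)/(1 - 94) - 4124) = 1/(2*(-142)/(-93) - 4124) = 1/(2*(-1/93)*(-142) - 4124) = 1/(284/93 - 4124) = 1/(-383248/93) = -93/383248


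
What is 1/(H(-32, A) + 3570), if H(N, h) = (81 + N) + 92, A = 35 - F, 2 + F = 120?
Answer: 1/3711 ≈ 0.00026947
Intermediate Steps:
F = 118 (F = -2 + 120 = 118)
A = -83 (A = 35 - 1*118 = 35 - 118 = -83)
H(N, h) = 173 + N
1/(H(-32, A) + 3570) = 1/((173 - 32) + 3570) = 1/(141 + 3570) = 1/3711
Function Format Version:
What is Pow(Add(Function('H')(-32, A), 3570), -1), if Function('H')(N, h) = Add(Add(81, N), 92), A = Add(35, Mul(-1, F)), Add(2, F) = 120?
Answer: Rational(1, 3711) ≈ 0.00026947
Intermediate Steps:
F = 118 (F = Add(-2, 120) = 118)
A = -83 (A = Add(35, Mul(-1, 118)) = Add(35, -118) = -83)
Function('H')(N, h) = Add(173, N)
Pow(Add(Function('H')(-32, A), 3570), -1) = Pow(Add(Add(173, -32), 3570), -1) = Pow(Add(141, 3570), -1) = Pow(3711, -1) = Rational(1, 3711)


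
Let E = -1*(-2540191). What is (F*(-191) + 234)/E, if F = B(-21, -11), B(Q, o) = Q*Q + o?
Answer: -81896/2540191 ≈ -0.032240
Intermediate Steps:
B(Q, o) = o + Q² (B(Q, o) = Q² + o = o + Q²)
F = 430 (F = -11 + (-21)² = -11 + 441 = 430)
E = 2540191
(F*(-191) + 234)/E = (430*(-191) + 234)/2540191 = (-82130 + 234)*(1/2540191) = -81896*1/2540191 = -81896/2540191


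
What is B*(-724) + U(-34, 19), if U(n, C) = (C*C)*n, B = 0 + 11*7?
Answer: -68022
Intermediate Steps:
B = 77 (B = 0 + 77 = 77)
U(n, C) = n*C² (U(n, C) = C²*n = n*C²)
B*(-724) + U(-34, 19) = 77*(-724) - 34*19² = -55748 - 34*361 = -55748 - 12274 = -68022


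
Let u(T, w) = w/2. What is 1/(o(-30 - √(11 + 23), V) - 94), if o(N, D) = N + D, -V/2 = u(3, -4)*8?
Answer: -46/4215 + √34/8430 ≈ -0.010222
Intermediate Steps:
u(T, w) = w/2 (u(T, w) = w*(½) = w/2)
V = 32 (V = -2*(½)*(-4)*8 = -(-4)*8 = -2*(-16) = 32)
o(N, D) = D + N
1/(o(-30 - √(11 + 23), V) - 94) = 1/((32 + (-30 - √(11 + 23))) - 94) = 1/((32 + (-30 - √34)) - 94) = 1/((2 - √34) - 94) = 1/(-92 - √34)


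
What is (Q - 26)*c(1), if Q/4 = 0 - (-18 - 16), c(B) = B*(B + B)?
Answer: 220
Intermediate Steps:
c(B) = 2*B**2 (c(B) = B*(2*B) = 2*B**2)
Q = 136 (Q = 4*(0 - (-18 - 16)) = 4*(0 - 1*(-34)) = 4*(0 + 34) = 4*34 = 136)
(Q - 26)*c(1) = (136 - 26)*(2*1**2) = 110*(2*1) = 110*2 = 220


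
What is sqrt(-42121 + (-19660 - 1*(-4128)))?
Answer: I*sqrt(57653) ≈ 240.11*I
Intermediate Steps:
sqrt(-42121 + (-19660 - 1*(-4128))) = sqrt(-42121 + (-19660 + 4128)) = sqrt(-42121 - 15532) = sqrt(-57653) = I*sqrt(57653)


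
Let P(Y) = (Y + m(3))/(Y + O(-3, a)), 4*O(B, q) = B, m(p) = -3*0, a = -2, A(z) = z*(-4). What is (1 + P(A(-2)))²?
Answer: 3721/841 ≈ 4.4245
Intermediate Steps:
A(z) = -4*z
m(p) = 0
O(B, q) = B/4
P(Y) = Y/(-¾ + Y) (P(Y) = (Y + 0)/(Y + (¼)*(-3)) = Y/(Y - ¾) = Y/(-¾ + Y))
(1 + P(A(-2)))² = (1 + 4*(-4*(-2))/(-3 + 4*(-4*(-2))))² = (1 + 4*8/(-3 + 4*8))² = (1 + 4*8/(-3 + 32))² = (1 + 4*8/29)² = (1 + 4*8*(1/29))² = (1 + 32/29)² = (61/29)² = 3721/841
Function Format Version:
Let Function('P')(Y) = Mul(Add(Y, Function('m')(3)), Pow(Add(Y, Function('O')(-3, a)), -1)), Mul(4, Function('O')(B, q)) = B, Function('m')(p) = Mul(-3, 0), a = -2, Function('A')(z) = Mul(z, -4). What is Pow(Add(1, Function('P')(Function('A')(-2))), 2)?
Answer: Rational(3721, 841) ≈ 4.4245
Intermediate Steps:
Function('A')(z) = Mul(-4, z)
Function('m')(p) = 0
Function('O')(B, q) = Mul(Rational(1, 4), B)
Function('P')(Y) = Mul(Y, Pow(Add(Rational(-3, 4), Y), -1)) (Function('P')(Y) = Mul(Add(Y, 0), Pow(Add(Y, Mul(Rational(1, 4), -3)), -1)) = Mul(Y, Pow(Add(Y, Rational(-3, 4)), -1)) = Mul(Y, Pow(Add(Rational(-3, 4), Y), -1)))
Pow(Add(1, Function('P')(Function('A')(-2))), 2) = Pow(Add(1, Mul(4, Mul(-4, -2), Pow(Add(-3, Mul(4, Mul(-4, -2))), -1))), 2) = Pow(Add(1, Mul(4, 8, Pow(Add(-3, Mul(4, 8)), -1))), 2) = Pow(Add(1, Mul(4, 8, Pow(Add(-3, 32), -1))), 2) = Pow(Add(1, Mul(4, 8, Pow(29, -1))), 2) = Pow(Add(1, Mul(4, 8, Rational(1, 29))), 2) = Pow(Add(1, Rational(32, 29)), 2) = Pow(Rational(61, 29), 2) = Rational(3721, 841)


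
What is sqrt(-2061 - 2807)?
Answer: 2*I*sqrt(1217) ≈ 69.771*I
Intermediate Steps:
sqrt(-2061 - 2807) = sqrt(-4868) = 2*I*sqrt(1217)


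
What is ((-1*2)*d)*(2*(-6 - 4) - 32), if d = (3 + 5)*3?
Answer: 2496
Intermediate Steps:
d = 24 (d = 8*3 = 24)
((-1*2)*d)*(2*(-6 - 4) - 32) = (-1*2*24)*(2*(-6 - 4) - 32) = (-2*24)*(2*(-10) - 32) = -48*(-20 - 32) = -48*(-52) = 2496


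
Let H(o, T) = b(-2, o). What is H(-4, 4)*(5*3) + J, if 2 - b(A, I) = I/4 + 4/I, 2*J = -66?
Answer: 27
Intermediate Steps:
J = -33 (J = (½)*(-66) = -33)
b(A, I) = 2 - 4/I - I/4 (b(A, I) = 2 - (I/4 + 4/I) = 2 - (4/I + I/4) = 2 + (-4/I - I/4) = 2 - 4/I - I/4)
H(o, T) = 2 - 4/o - o/4
H(-4, 4)*(5*3) + J = (2 - 4/(-4) - ¼*(-4))*(5*3) - 33 = (2 - 4*(-¼) + 1)*15 - 33 = (2 + 1 + 1)*15 - 33 = 4*15 - 33 = 60 - 33 = 27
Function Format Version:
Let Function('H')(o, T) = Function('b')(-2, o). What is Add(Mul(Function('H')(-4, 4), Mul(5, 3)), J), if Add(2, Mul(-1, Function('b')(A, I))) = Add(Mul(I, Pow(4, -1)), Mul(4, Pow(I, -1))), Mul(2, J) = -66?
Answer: 27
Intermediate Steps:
J = -33 (J = Mul(Rational(1, 2), -66) = -33)
Function('b')(A, I) = Add(2, Mul(-4, Pow(I, -1)), Mul(Rational(-1, 4), I)) (Function('b')(A, I) = Add(2, Mul(-1, Add(Mul(I, Pow(4, -1)), Mul(4, Pow(I, -1))))) = Add(2, Mul(-1, Add(Mul(I, Rational(1, 4)), Mul(4, Pow(I, -1))))) = Add(2, Mul(-1, Add(Mul(Rational(1, 4), I), Mul(4, Pow(I, -1))))) = Add(2, Mul(-1, Add(Mul(4, Pow(I, -1)), Mul(Rational(1, 4), I)))) = Add(2, Add(Mul(-4, Pow(I, -1)), Mul(Rational(-1, 4), I))) = Add(2, Mul(-4, Pow(I, -1)), Mul(Rational(-1, 4), I)))
Function('H')(o, T) = Add(2, Mul(-4, Pow(o, -1)), Mul(Rational(-1, 4), o))
Add(Mul(Function('H')(-4, 4), Mul(5, 3)), J) = Add(Mul(Add(2, Mul(-4, Pow(-4, -1)), Mul(Rational(-1, 4), -4)), Mul(5, 3)), -33) = Add(Mul(Add(2, Mul(-4, Rational(-1, 4)), 1), 15), -33) = Add(Mul(Add(2, 1, 1), 15), -33) = Add(Mul(4, 15), -33) = Add(60, -33) = 27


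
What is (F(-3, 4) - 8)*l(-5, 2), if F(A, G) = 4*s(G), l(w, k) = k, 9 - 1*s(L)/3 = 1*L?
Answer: 104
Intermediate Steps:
s(L) = 27 - 3*L
F(A, G) = 108 - 12*G (F(A, G) = 4*(27 - 3*G) = 108 - 12*G)
(F(-3, 4) - 8)*l(-5, 2) = ((108 - 12*4) - 8)*2 = ((108 - 48) - 8)*2 = (60 - 8)*2 = 52*2 = 104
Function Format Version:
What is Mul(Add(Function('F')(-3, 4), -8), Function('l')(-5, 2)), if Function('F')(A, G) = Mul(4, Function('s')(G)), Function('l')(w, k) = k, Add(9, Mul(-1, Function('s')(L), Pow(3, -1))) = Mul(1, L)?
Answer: 104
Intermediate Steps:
Function('s')(L) = Add(27, Mul(-3, L)) (Function('s')(L) = Add(27, Mul(-3, Mul(1, L))) = Add(27, Mul(-3, L)))
Function('F')(A, G) = Add(108, Mul(-12, G)) (Function('F')(A, G) = Mul(4, Add(27, Mul(-3, G))) = Add(108, Mul(-12, G)))
Mul(Add(Function('F')(-3, 4), -8), Function('l')(-5, 2)) = Mul(Add(Add(108, Mul(-12, 4)), -8), 2) = Mul(Add(Add(108, -48), -8), 2) = Mul(Add(60, -8), 2) = Mul(52, 2) = 104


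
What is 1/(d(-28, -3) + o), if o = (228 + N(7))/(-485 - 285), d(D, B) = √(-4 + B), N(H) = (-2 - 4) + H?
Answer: -176330/4202741 - 592900*I*√7/4202741 ≈ -0.041956 - 0.37325*I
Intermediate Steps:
N(H) = -6 + H
o = -229/770 (o = (228 + (-6 + 7))/(-485 - 285) = (228 + 1)/(-770) = 229*(-1/770) = -229/770 ≈ -0.29740)
1/(d(-28, -3) + o) = 1/(√(-4 - 3) - 229/770) = 1/(√(-7) - 229/770) = 1/(I*√7 - 229/770) = 1/(-229/770 + I*√7)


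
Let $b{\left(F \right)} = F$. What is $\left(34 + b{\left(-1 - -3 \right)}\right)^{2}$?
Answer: $1296$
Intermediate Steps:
$\left(34 + b{\left(-1 - -3 \right)}\right)^{2} = \left(34 - -2\right)^{2} = \left(34 + \left(-1 + 3\right)\right)^{2} = \left(34 + 2\right)^{2} = 36^{2} = 1296$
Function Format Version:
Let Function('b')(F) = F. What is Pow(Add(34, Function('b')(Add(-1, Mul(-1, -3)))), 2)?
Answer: 1296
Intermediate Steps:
Pow(Add(34, Function('b')(Add(-1, Mul(-1, -3)))), 2) = Pow(Add(34, Add(-1, Mul(-1, -3))), 2) = Pow(Add(34, Add(-1, 3)), 2) = Pow(Add(34, 2), 2) = Pow(36, 2) = 1296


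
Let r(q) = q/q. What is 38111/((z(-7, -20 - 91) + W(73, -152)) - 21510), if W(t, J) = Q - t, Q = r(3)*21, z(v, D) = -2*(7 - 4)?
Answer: -38111/21568 ≈ -1.7670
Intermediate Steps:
r(q) = 1
z(v, D) = -6 (z(v, D) = -2*3 = -6)
Q = 21 (Q = 1*21 = 21)
W(t, J) = 21 - t
38111/((z(-7, -20 - 91) + W(73, -152)) - 21510) = 38111/((-6 + (21 - 1*73)) - 21510) = 38111/((-6 + (21 - 73)) - 21510) = 38111/((-6 - 52) - 21510) = 38111/(-58 - 21510) = 38111/(-21568) = 38111*(-1/21568) = -38111/21568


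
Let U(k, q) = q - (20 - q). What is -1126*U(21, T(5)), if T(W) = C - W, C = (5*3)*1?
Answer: 0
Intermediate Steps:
C = 15 (C = 15*1 = 15)
T(W) = 15 - W
U(k, q) = -20 + 2*q (U(k, q) = q + (-20 + q) = -20 + 2*q)
-1126*U(21, T(5)) = -1126*(-20 + 2*(15 - 1*5)) = -1126*(-20 + 2*(15 - 5)) = -1126*(-20 + 2*10) = -1126*(-20 + 20) = -1126*0 = 0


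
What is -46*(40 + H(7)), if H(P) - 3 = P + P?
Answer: -2622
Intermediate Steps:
H(P) = 3 + 2*P (H(P) = 3 + (P + P) = 3 + 2*P)
-46*(40 + H(7)) = -46*(40 + (3 + 2*7)) = -46*(40 + (3 + 14)) = -46*(40 + 17) = -46*57 = -2622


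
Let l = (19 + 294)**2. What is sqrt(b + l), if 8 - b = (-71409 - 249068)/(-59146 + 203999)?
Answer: sqrt(2055838204729874)/144853 ≈ 313.02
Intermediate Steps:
l = 97969 (l = 313**2 = 97969)
b = 1479301/144853 (b = 8 - (-71409 - 249068)/(-59146 + 203999) = 8 - (-320477)/144853 = 8 - 1*(-320477/144853) = 8 + 320477/144853 = 1479301/144853 ≈ 10.212)
sqrt(b + l) = sqrt(1479301/144853 + 97969) = sqrt(14192582858/144853) = sqrt(2055838204729874)/144853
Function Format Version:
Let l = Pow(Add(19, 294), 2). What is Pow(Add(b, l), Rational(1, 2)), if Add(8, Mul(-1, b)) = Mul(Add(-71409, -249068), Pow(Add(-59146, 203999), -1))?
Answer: Mul(Rational(1, 144853), Pow(2055838204729874, Rational(1, 2))) ≈ 313.02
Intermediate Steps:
l = 97969 (l = Pow(313, 2) = 97969)
b = Rational(1479301, 144853) (b = Add(8, Mul(-1, Mul(Add(-71409, -249068), Pow(Add(-59146, 203999), -1)))) = Add(8, Mul(-1, Mul(-320477, Pow(144853, -1)))) = Add(8, Mul(-1, Mul(-320477, Rational(1, 144853)))) = Add(8, Mul(-1, Rational(-320477, 144853))) = Add(8, Rational(320477, 144853)) = Rational(1479301, 144853) ≈ 10.212)
Pow(Add(b, l), Rational(1, 2)) = Pow(Add(Rational(1479301, 144853), 97969), Rational(1, 2)) = Pow(Rational(14192582858, 144853), Rational(1, 2)) = Mul(Rational(1, 144853), Pow(2055838204729874, Rational(1, 2)))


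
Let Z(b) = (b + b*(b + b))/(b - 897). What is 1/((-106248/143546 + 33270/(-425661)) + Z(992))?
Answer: 193489457369/4010409665315822 ≈ 4.8247e-5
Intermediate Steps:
Z(b) = (b + 2*b²)/(-897 + b) (Z(b) = (b + b*(2*b))/(-897 + b) = (b + 2*b²)/(-897 + b))
1/((-106248/143546 + 33270/(-425661)) + Z(992)) = 1/((-106248/143546 + 33270/(-425661)) + 992*(1 + 2*992)/(-897 + 992)) = 1/((-106248*1/143546 + 33270*(-1/425661)) + 992*(1 + 1984)/95) = 1/((-53124/71773 - 11090/141887) + 992*(1/95)*1985) = 1/(-8333567558/10183655651 + 393824/19) = 1/(4010409665315822/193489457369) = 193489457369/4010409665315822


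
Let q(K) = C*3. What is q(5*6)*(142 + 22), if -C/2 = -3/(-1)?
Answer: -2952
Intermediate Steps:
C = -6 (C = -(-6)/(-1) = -(-6)*(-1) = -2*3 = -6)
q(K) = -18 (q(K) = -6*3 = -18)
q(5*6)*(142 + 22) = -18*(142 + 22) = -18*164 = -2952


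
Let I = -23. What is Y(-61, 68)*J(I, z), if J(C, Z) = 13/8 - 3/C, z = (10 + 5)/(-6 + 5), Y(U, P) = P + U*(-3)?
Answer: 81073/184 ≈ 440.61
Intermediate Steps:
Y(U, P) = P - 3*U
z = -15 (z = 15/(-1) = 15*(-1) = -15)
J(C, Z) = 13/8 - 3/C (J(C, Z) = 13*(⅛) - 3/C = 13/8 - 3/C)
Y(-61, 68)*J(I, z) = (68 - 3*(-61))*(13/8 - 3/(-23)) = (68 + 183)*(13/8 - 3*(-1/23)) = 251*(13/8 + 3/23) = 251*(323/184) = 81073/184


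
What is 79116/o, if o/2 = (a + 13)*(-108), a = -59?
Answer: 6593/828 ≈ 7.9626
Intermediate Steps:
o = 9936 (o = 2*((-59 + 13)*(-108)) = 2*(-46*(-108)) = 2*4968 = 9936)
79116/o = 79116/9936 = 79116*(1/9936) = 6593/828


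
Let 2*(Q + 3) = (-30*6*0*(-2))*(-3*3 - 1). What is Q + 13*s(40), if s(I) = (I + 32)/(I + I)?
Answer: 87/10 ≈ 8.7000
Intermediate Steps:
s(I) = (32 + I)/(2*I) (s(I) = (32 + I)/((2*I)) = (32 + I)*(1/(2*I)) = (32 + I)/(2*I))
Q = -3 (Q = -3 + ((-30*6*0*(-2))*(-3*3 - 1))/2 = -3 + ((-0*(-2))*(-9 - 1))/2 = -3 + (-30*0*(-10))/2 = -3 + (0*(-10))/2 = -3 + (½)*0 = -3 + 0 = -3)
Q + 13*s(40) = -3 + 13*((½)*(32 + 40)/40) = -3 + 13*((½)*(1/40)*72) = -3 + 13*(9/10) = -3 + 117/10 = 87/10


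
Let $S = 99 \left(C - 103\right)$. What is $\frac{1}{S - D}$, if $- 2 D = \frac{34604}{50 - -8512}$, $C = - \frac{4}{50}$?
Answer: $- \frac{107025}{1091965288} \approx -9.8011 \cdot 10^{-5}$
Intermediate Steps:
$C = - \frac{2}{25}$ ($C = \left(-4\right) \frac{1}{50} = - \frac{2}{25} \approx -0.08$)
$S = - \frac{255123}{25}$ ($S = 99 \left(- \frac{2}{25} - 103\right) = 99 \left(- \frac{2577}{25}\right) = - \frac{255123}{25} \approx -10205.0$)
$D = - \frac{8651}{4281}$ ($D = - \frac{34604 \frac{1}{50 - -8512}}{2} = - \frac{34604 \frac{1}{50 + 8512}}{2} = - \frac{34604 \cdot \frac{1}{8562}}{2} = \left(- \frac{1}{2}\right) \frac{17302}{4281} = - \frac{8651}{4281} \approx -2.0208$)
$\frac{1}{S - D} = \frac{1}{- \frac{255123}{25} - - \frac{8651}{4281}} = \frac{1}{- \frac{255123}{25} + \frac{8651}{4281}} = \frac{1}{- \frac{1091965288}{107025}} = - \frac{107025}{1091965288}$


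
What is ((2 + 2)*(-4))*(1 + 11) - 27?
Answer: -219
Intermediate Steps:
((2 + 2)*(-4))*(1 + 11) - 27 = (4*(-4))*12 - 27 = -16*12 - 27 = -192 - 27 = -219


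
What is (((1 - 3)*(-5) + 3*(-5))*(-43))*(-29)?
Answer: -6235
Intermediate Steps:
(((1 - 3)*(-5) + 3*(-5))*(-43))*(-29) = ((-2*(-5) - 15)*(-43))*(-29) = ((10 - 15)*(-43))*(-29) = -5*(-43)*(-29) = 215*(-29) = -6235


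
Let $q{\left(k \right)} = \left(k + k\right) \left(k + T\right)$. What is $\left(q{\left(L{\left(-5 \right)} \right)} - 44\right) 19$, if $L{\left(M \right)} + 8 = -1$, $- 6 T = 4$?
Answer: $2470$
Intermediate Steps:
$T = - \frac{2}{3}$ ($T = \left(- \frac{1}{6}\right) 4 = - \frac{2}{3} \approx -0.66667$)
$L{\left(M \right)} = -9$ ($L{\left(M \right)} = -8 - 1 = -9$)
$q{\left(k \right)} = 2 k \left(- \frac{2}{3} + k\right)$ ($q{\left(k \right)} = \left(k + k\right) \left(k - \frac{2}{3}\right) = 2 k \left(- \frac{2}{3} + k\right)$)
$\left(q{\left(L{\left(-5 \right)} \right)} - 44\right) 19 = \left(\frac{2}{3} \left(-9\right) \left(-2 + 3 \left(-9\right)\right) - 44\right) 19 = \left(\frac{2}{3} \left(-9\right) \left(-2 - 27\right) - 44\right) 19 = \left(\frac{2}{3} \left(-9\right) \left(-29\right) - 44\right) 19 = \left(174 - 44\right) 19 = 130 \cdot 19 = 2470$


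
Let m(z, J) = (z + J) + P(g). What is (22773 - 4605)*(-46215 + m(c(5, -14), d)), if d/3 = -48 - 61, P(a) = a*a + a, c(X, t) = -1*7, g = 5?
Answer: -845157192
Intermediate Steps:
c(X, t) = -7
P(a) = a + a² (P(a) = a² + a = a + a²)
d = -327 (d = 3*(-48 - 61) = 3*(-109) = -327)
m(z, J) = 30 + J + z (m(z, J) = (z + J) + 5*(1 + 5) = (J + z) + 5*6 = (J + z) + 30 = 30 + J + z)
(22773 - 4605)*(-46215 + m(c(5, -14), d)) = (22773 - 4605)*(-46215 + (30 - 327 - 7)) = 18168*(-46215 - 304) = 18168*(-46519) = -845157192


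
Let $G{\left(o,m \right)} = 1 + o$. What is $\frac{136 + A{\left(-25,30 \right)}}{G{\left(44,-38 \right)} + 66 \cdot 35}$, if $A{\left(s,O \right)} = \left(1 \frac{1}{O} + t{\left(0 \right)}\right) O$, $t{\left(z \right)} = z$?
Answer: $\frac{137}{2355} \approx 0.058174$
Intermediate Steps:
$A{\left(s,O \right)} = 1$ ($A{\left(s,O \right)} = \left(1 \frac{1}{O} + 0\right) O = \left(\frac{1}{O} + 0\right) O = \frac{O}{O} = 1$)
$\frac{136 + A{\left(-25,30 \right)}}{G{\left(44,-38 \right)} + 66 \cdot 35} = \frac{136 + 1}{\left(1 + 44\right) + 66 \cdot 35} = \frac{137}{45 + 2310} = \frac{137}{2355}$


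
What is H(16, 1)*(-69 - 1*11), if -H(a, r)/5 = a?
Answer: 6400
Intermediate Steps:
H(a, r) = -5*a
H(16, 1)*(-69 - 1*11) = (-5*16)*(-69 - 1*11) = -80*(-69 - 11) = -80*(-80) = 6400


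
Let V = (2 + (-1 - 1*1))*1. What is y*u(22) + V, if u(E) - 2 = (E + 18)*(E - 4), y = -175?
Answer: -126350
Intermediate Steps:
u(E) = 2 + (-4 + E)*(18 + E) (u(E) = 2 + (E + 18)*(E - 4) = 2 + (18 + E)*(-4 + E) = 2 + (-4 + E)*(18 + E))
V = 0 (V = (2 + (-1 - 1))*1 = (2 - 2)*1 = 0*1 = 0)
y*u(22) + V = -175*(-70 + 22**2 + 14*22) + 0 = -175*(-70 + 484 + 308) + 0 = -175*722 + 0 = -126350 + 0 = -126350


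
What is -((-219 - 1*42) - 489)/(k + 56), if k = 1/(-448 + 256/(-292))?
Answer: 1638400/122329 ≈ 13.393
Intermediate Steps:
k = -73/32768 (k = 1/(-448 + 256*(-1/292)) = 1/(-448 - 64/73) = 1/(-32768/73) = -73/32768 ≈ -0.0022278)
-((-219 - 1*42) - 489)/(k + 56) = -((-219 - 1*42) - 489)/(-73/32768 + 56) = -((-219 - 42) - 489)/1834935/32768 = -(-261 - 489)*32768/1834935 = -(-750)*32768/1834935 = -1*(-1638400/122329) = 1638400/122329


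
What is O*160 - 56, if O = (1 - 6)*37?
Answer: -29656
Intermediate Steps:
O = -185 (O = -5*37 = -185)
O*160 - 56 = -185*160 - 56 = -29600 - 56 = -29656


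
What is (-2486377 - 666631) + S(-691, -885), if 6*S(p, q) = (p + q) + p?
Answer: -18920315/6 ≈ -3.1534e+6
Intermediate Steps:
S(p, q) = p/3 + q/6 (S(p, q) = ((p + q) + p)/6 = (q + 2*p)/6 = p/3 + q/6)
(-2486377 - 666631) + S(-691, -885) = (-2486377 - 666631) + ((⅓)*(-691) + (⅙)*(-885)) = -3153008 + (-691/3 - 295/2) = -3153008 - 2267/6 = -18920315/6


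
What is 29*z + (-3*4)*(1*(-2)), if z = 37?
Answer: 1097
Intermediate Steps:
29*z + (-3*4)*(1*(-2)) = 29*37 + (-3*4)*(1*(-2)) = 1073 - 12*(-2) = 1073 + 24 = 1097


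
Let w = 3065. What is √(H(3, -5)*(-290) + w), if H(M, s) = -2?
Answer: 27*√5 ≈ 60.374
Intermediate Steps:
√(H(3, -5)*(-290) + w) = √(-2*(-290) + 3065) = √(580 + 3065) = √3645 = 27*√5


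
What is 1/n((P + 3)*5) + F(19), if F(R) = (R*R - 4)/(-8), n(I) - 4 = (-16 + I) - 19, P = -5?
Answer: -14645/328 ≈ -44.649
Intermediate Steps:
n(I) = -31 + I (n(I) = 4 + ((-16 + I) - 19) = 4 + (-35 + I) = -31 + I)
F(R) = 1/2 - R**2/8 (F(R) = (R**2 - 4)*(-1/8) = (-4 + R**2)*(-1/8) = 1/2 - R**2/8)
1/n((P + 3)*5) + F(19) = 1/(-31 + (-5 + 3)*5) + (1/2 - 1/8*19**2) = 1/(-31 - 2*5) + (1/2 - 1/8*361) = 1/(-31 - 10) + (1/2 - 361/8) = 1/(-41) - 357/8 = -1/41 - 357/8 = -14645/328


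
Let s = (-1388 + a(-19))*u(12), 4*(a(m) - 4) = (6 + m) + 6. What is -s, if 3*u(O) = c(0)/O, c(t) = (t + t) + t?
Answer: 0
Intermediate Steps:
c(t) = 3*t (c(t) = 2*t + t = 3*t)
a(m) = 7 + m/4 (a(m) = 4 + ((6 + m) + 6)/4 = 4 + (12 + m)/4 = 4 + (3 + m/4) = 7 + m/4)
u(O) = 0 (u(O) = ((3*0)/O)/3 = (0/O)/3 = (1/3)*0 = 0)
s = 0 (s = (-1388 + (7 + (1/4)*(-19)))*0 = (-1388 + (7 - 19/4))*0 = (-1388 + 9/4)*0 = -5543/4*0 = 0)
-s = -1*0 = 0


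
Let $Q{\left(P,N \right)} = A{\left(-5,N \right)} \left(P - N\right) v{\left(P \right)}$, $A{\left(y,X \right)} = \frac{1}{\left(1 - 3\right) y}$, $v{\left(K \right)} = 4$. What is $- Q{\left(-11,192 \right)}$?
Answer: $\frac{406}{5} \approx 81.2$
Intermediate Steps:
$A{\left(y,X \right)} = - \frac{1}{2 y}$ ($A{\left(y,X \right)} = \frac{1}{\left(-2\right) y} = - \frac{1}{2 y}$)
$Q{\left(P,N \right)} = - \frac{2 N}{5} + \frac{2 P}{5}$ ($Q{\left(P,N \right)} = - \frac{1}{2 \left(-5\right)} \left(P - N\right) 4 = \left(- \frac{1}{2}\right) \left(- \frac{1}{5}\right) \left(P - N\right) 4 = \frac{P - N}{10} \cdot 4 = \left(- \frac{N}{10} + \frac{P}{10}\right) 4 = - \frac{2 N}{5} + \frac{2 P}{5}$)
$- Q{\left(-11,192 \right)} = - (\left(- \frac{2}{5}\right) 192 + \frac{2}{5} \left(-11\right)) = - (- \frac{384}{5} - \frac{22}{5}) = \left(-1\right) \left(- \frac{406}{5}\right) = \frac{406}{5}$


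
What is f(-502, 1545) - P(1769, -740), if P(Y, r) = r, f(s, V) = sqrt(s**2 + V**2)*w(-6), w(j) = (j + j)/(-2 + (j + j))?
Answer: 740 + 6*sqrt(2639029)/7 ≈ 2132.4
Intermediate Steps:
w(j) = 2*j/(-2 + 2*j) (w(j) = (2*j)/(-2 + 2*j) = 2*j/(-2 + 2*j))
f(s, V) = 6*sqrt(V**2 + s**2)/7 (f(s, V) = sqrt(s**2 + V**2)*(-6/(-1 - 6)) = sqrt(V**2 + s**2)*(-6/(-7)) = sqrt(V**2 + s**2)*(-6*(-1/7)) = sqrt(V**2 + s**2)*(6/7) = 6*sqrt(V**2 + s**2)/7)
f(-502, 1545) - P(1769, -740) = 6*sqrt(1545**2 + (-502)**2)/7 - 1*(-740) = 6*sqrt(2387025 + 252004)/7 + 740 = 6*sqrt(2639029)/7 + 740 = 740 + 6*sqrt(2639029)/7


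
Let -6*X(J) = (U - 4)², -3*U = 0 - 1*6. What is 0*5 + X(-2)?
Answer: -⅔ ≈ -0.66667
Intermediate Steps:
U = 2 (U = -(0 - 1*6)/3 = -(0 - 6)/3 = -⅓*(-6) = 2)
X(J) = -⅔ (X(J) = -(2 - 4)²/6 = -⅙*(-2)² = -⅙*4 = -⅔)
0*5 + X(-2) = 0*5 - ⅔ = 0 - ⅔ = -⅔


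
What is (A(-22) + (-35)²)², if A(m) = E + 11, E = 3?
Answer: 1535121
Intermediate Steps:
A(m) = 14 (A(m) = 3 + 11 = 14)
(A(-22) + (-35)²)² = (14 + (-35)²)² = (14 + 1225)² = 1239² = 1535121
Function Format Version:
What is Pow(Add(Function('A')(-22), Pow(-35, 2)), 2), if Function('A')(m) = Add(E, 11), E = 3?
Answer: 1535121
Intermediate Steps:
Function('A')(m) = 14 (Function('A')(m) = Add(3, 11) = 14)
Pow(Add(Function('A')(-22), Pow(-35, 2)), 2) = Pow(Add(14, Pow(-35, 2)), 2) = Pow(Add(14, 1225), 2) = Pow(1239, 2) = 1535121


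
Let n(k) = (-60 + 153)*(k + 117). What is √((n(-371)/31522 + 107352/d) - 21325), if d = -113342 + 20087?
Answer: 182*I*√154544747473195210/489930685 ≈ 146.04*I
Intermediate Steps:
d = -93255
n(k) = 10881 + 93*k (n(k) = 93*(117 + k) = 10881 + 93*k)
√((n(-371)/31522 + 107352/d) - 21325) = √(((10881 + 93*(-371))/31522 + 107352/(-93255)) - 21325) = √(((10881 - 34503)*(1/31522) + 107352*(-1/93255)) - 21325) = √((-23622*1/31522 - 35784/31085) - 21325) = √((-11811/15761 - 35784/31085) - 21325) = √(-931136559/489930685 - 21325) = √(-10448702994184/489930685) = 182*I*√154544747473195210/489930685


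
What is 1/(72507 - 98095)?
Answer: -1/25588 ≈ -3.9081e-5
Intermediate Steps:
1/(72507 - 98095) = 1/(-25588) = -1/25588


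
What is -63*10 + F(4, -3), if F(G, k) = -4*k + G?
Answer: -614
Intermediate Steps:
F(G, k) = G - 4*k
-63*10 + F(4, -3) = -63*10 + (4 - 4*(-3)) = -630 + (4 + 12) = -630 + 16 = -614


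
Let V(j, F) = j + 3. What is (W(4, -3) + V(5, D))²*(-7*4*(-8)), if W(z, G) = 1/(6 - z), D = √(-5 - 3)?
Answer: 16184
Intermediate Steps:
D = 2*I*√2 (D = √(-8) = 2*I*√2 ≈ 2.8284*I)
V(j, F) = 3 + j
(W(4, -3) + V(5, D))²*(-7*4*(-8)) = (-1/(-6 + 4) + (3 + 5))²*(-7*4*(-8)) = (-1/(-2) + 8)²*(-28*(-8)) = (-1*(-½) + 8)²*224 = (½ + 8)²*224 = (17/2)²*224 = (289/4)*224 = 16184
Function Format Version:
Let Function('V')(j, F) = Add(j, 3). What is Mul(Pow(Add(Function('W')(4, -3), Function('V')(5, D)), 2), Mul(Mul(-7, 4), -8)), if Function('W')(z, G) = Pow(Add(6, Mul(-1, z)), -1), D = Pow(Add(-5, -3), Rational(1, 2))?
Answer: 16184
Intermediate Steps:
D = Mul(2, I, Pow(2, Rational(1, 2))) (D = Pow(-8, Rational(1, 2)) = Mul(2, I, Pow(2, Rational(1, 2))) ≈ Mul(2.8284, I))
Function('V')(j, F) = Add(3, j)
Mul(Pow(Add(Function('W')(4, -3), Function('V')(5, D)), 2), Mul(Mul(-7, 4), -8)) = Mul(Pow(Add(Mul(-1, Pow(Add(-6, 4), -1)), Add(3, 5)), 2), Mul(Mul(-7, 4), -8)) = Mul(Pow(Add(Mul(-1, Pow(-2, -1)), 8), 2), Mul(-28, -8)) = Mul(Pow(Add(Mul(-1, Rational(-1, 2)), 8), 2), 224) = Mul(Pow(Add(Rational(1, 2), 8), 2), 224) = Mul(Pow(Rational(17, 2), 2), 224) = Mul(Rational(289, 4), 224) = 16184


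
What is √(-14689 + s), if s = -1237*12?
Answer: I*√29533 ≈ 171.85*I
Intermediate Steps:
s = -14844
√(-14689 + s) = √(-14689 - 14844) = √(-29533) = I*√29533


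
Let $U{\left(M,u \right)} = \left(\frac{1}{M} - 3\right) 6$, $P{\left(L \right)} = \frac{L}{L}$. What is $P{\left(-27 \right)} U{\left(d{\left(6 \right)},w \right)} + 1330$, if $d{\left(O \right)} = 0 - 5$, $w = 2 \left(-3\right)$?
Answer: $\frac{6554}{5} \approx 1310.8$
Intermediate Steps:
$w = -6$
$P{\left(L \right)} = 1$
$d{\left(O \right)} = -5$ ($d{\left(O \right)} = 0 - 5 = -5$)
$U{\left(M,u \right)} = -18 + \frac{6}{M}$ ($U{\left(M,u \right)} = \left(-3 + \frac{1}{M}\right) 6 = -18 + \frac{6}{M}$)
$P{\left(-27 \right)} U{\left(d{\left(6 \right)},w \right)} + 1330 = 1 \left(-18 + \frac{6}{-5}\right) + 1330 = 1 \left(-18 + 6 \left(- \frac{1}{5}\right)\right) + 1330 = 1 \left(-18 - \frac{6}{5}\right) + 1330 = 1 \left(- \frac{96}{5}\right) + 1330 = - \frac{96}{5} + 1330 = \frac{6554}{5}$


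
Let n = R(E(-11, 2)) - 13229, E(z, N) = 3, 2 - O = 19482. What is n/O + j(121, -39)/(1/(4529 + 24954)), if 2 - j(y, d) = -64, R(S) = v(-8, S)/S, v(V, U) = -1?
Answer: 14214643751/7305 ≈ 1.9459e+6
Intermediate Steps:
O = -19480 (O = 2 - 1*19482 = 2 - 19482 = -19480)
R(S) = -1/S
j(y, d) = 66 (j(y, d) = 2 - 1*(-64) = 2 + 64 = 66)
n = -39688/3 (n = -1/3 - 13229 = -1*⅓ - 13229 = -⅓ - 13229 = -39688/3 ≈ -13229.)
n/O + j(121, -39)/(1/(4529 + 24954)) = -39688/3/(-19480) + 66/(1/(4529 + 24954)) = -39688/3*(-1/19480) + 66/(1/29483) = 4961/7305 + 66/(1/29483) = 4961/7305 + 66*29483 = 4961/7305 + 1945878 = 14214643751/7305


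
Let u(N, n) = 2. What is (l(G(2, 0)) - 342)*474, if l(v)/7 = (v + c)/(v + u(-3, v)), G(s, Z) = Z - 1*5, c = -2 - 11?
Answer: -142200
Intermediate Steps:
c = -13
G(s, Z) = -5 + Z (G(s, Z) = Z - 5 = -5 + Z)
l(v) = 7*(-13 + v)/(2 + v) (l(v) = 7*((v - 13)/(v + 2)) = 7*((-13 + v)/(2 + v)) = 7*(-13 + v)/(2 + v))
(l(G(2, 0)) - 342)*474 = (7*(-13 + (-5 + 0))/(2 + (-5 + 0)) - 342)*474 = (7*(-13 - 5)/(2 - 5) - 342)*474 = (7*(-18)/(-3) - 342)*474 = (7*(-1/3)*(-18) - 342)*474 = (42 - 342)*474 = -300*474 = -142200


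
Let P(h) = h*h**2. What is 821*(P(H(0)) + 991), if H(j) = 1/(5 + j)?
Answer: 101702196/125 ≈ 8.1362e+5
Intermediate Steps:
P(h) = h**3
821*(P(H(0)) + 991) = 821*((1/(5 + 0))**3 + 991) = 821*((1/5)**3 + 991) = 821*(1/125 + 991) = 821*(123876/125) = 101702196/125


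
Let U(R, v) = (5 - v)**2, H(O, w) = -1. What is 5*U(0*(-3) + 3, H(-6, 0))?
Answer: 180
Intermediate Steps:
5*U(0*(-3) + 3, H(-6, 0)) = 5*(-5 - 1)**2 = 5*(-6)**2 = 5*36 = 180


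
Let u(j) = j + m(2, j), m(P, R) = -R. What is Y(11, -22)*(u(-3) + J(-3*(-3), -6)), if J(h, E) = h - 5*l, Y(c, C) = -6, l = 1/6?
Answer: -49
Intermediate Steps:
l = ⅙ ≈ 0.16667
u(j) = 0 (u(j) = j - j = 0)
J(h, E) = -⅚ + h (J(h, E) = h - 5*⅙ = h - ⅚ = -⅚ + h)
Y(11, -22)*(u(-3) + J(-3*(-3), -6)) = -6*(0 + (-⅚ - 3*(-3))) = -6*(0 + (-⅚ + 9)) = -6*(0 + 49/6) = -6*49/6 = -49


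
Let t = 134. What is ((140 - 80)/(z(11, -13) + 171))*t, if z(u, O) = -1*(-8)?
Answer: 8040/179 ≈ 44.916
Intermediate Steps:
z(u, O) = 8
((140 - 80)/(z(11, -13) + 171))*t = ((140 - 80)/(8 + 171))*134 = (60/179)*134 = 8040/179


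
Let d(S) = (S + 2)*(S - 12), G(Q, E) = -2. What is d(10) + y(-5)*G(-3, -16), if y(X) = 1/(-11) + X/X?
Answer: -284/11 ≈ -25.818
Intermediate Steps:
d(S) = (-12 + S)*(2 + S) (d(S) = (2 + S)*(-12 + S) = (-12 + S)*(2 + S))
y(X) = 10/11 (y(X) = 1*(-1/11) + 1 = -1/11 + 1 = 10/11)
d(10) + y(-5)*G(-3, -16) = (-24 + 10² - 10*10) + (10/11)*(-2) = (-24 + 100 - 100) - 20/11 = -24 - 20/11 = -284/11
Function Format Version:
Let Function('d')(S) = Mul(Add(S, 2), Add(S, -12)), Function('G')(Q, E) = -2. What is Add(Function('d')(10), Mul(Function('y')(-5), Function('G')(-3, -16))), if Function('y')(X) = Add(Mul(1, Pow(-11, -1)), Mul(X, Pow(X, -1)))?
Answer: Rational(-284, 11) ≈ -25.818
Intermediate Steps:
Function('d')(S) = Mul(Add(-12, S), Add(2, S)) (Function('d')(S) = Mul(Add(2, S), Add(-12, S)) = Mul(Add(-12, S), Add(2, S)))
Function('y')(X) = Rational(10, 11) (Function('y')(X) = Add(Mul(1, Rational(-1, 11)), 1) = Add(Rational(-1, 11), 1) = Rational(10, 11))
Add(Function('d')(10), Mul(Function('y')(-5), Function('G')(-3, -16))) = Add(Add(-24, Pow(10, 2), Mul(-10, 10)), Mul(Rational(10, 11), -2)) = Add(Add(-24, 100, -100), Rational(-20, 11)) = Add(-24, Rational(-20, 11)) = Rational(-284, 11)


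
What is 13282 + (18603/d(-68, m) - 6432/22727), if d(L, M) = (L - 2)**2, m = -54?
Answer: 1479505342181/111362300 ≈ 13286.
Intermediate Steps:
d(L, M) = (-2 + L)**2
13282 + (18603/d(-68, m) - 6432/22727) = 13282 + (18603/((-2 - 68)**2) - 6432/22727) = 13282 + (18603/((-70)**2) - 6432*1/22727) = 13282 + (18603/4900 - 6432/22727) = 13282 + 391273581/111362300 = 1479505342181/111362300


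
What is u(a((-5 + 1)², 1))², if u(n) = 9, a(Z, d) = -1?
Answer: 81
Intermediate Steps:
u(a((-5 + 1)², 1))² = 9² = 81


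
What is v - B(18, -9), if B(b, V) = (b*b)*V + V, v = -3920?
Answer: -995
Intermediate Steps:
B(b, V) = V + V*b**2 (B(b, V) = b**2*V + V = V*b**2 + V = V + V*b**2)
v - B(18, -9) = -3920 - (-9)*(1 + 18**2) = -3920 - (-9)*(1 + 324) = -3920 - (-9)*325 = -3920 - 1*(-2925) = -3920 + 2925 = -995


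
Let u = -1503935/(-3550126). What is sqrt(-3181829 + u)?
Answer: I*sqrt(40101841148079371394)/3550126 ≈ 1783.8*I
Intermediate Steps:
u = 1503935/3550126 (u = -1503935*(-1/3550126) = 1503935/3550126 ≈ 0.42363)
sqrt(-3181829 + u) = sqrt(-3181829 + 1503935/3550126) = sqrt(-11295892356519/3550126) = I*sqrt(40101841148079371394)/3550126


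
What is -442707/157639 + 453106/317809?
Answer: -69269092229/50099092951 ≈ -1.3826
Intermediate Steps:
-442707/157639 + 453106/317809 = -69269092229/50099092951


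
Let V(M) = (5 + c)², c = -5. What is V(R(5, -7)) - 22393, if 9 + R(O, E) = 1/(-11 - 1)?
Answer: -22393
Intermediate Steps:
R(O, E) = -109/12 (R(O, E) = -9 + 1/(-11 - 1) = -9 + 1/(-12) = -9 - 1/12 = -109/12)
V(M) = 0 (V(M) = (5 - 5)² = 0² = 0)
V(R(5, -7)) - 22393 = 0 - 22393 = -22393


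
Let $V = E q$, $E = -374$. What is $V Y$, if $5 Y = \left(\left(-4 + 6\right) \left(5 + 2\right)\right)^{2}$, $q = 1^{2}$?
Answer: $- \frac{73304}{5} \approx -14661.0$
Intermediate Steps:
$q = 1$
$Y = \frac{196}{5}$ ($Y = \frac{\left(\left(-4 + 6\right) \left(5 + 2\right)\right)^{2}}{5} = \frac{\left(2 \cdot 7\right)^{2}}{5} = \frac{14^{2}}{5} = \frac{1}{5} \cdot 196 = \frac{196}{5} \approx 39.2$)
$V = -374$ ($V = \left(-374\right) 1 = -374$)
$V Y = \left(-374\right) \frac{196}{5} = - \frac{73304}{5}$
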